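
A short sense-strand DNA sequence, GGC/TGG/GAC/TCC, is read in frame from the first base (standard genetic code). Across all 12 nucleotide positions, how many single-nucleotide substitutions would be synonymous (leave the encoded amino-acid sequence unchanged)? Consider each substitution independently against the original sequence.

7

Codon 1 (GGC, Gly): 3 synonymous substitutions.
Codon 2 (TGG, Trp): 0 synonymous substitutions.
Codon 3 (GAC, Asp): 1 synonymous substitution.
Codon 4 (TCC, Ser): 3 synonymous substitutions.
Total: 3 + 0 + 1 + 3 = 7.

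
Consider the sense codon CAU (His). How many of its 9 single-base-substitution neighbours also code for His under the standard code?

Position 1: none → 0 synonymous.
Position 2: none → 0 synonymous.
Position 3: CAC → 1 synonymous.
Total: 0 + 0 + 1 = 1.

1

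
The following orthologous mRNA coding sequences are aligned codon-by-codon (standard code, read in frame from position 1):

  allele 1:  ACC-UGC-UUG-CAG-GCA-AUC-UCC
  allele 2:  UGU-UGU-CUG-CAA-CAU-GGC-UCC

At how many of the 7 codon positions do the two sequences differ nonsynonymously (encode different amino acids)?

Codon 1: ACC Thr / UGU Cys — nonsynonymous.
Codon 2: UGC Cys / UGU Cys — synonymous.
Codon 3: UUG Leu / CUG Leu — synonymous.
Codon 4: CAG Gln / CAA Gln — synonymous.
Codon 5: GCA Ala / CAU His — nonsynonymous.
Codon 6: AUC Ile / GGC Gly — nonsynonymous.
Codon 7: UCC Ser / UCC Ser — identical.
Nonsynonymous differences: 3.

3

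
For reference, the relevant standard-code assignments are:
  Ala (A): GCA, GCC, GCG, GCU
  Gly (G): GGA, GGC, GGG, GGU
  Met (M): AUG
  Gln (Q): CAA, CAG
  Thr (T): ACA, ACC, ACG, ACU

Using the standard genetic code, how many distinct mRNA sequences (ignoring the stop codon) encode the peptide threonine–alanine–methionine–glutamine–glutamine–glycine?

256

Thr: 4 codons.
Ala: 4 codons.
Met: 1 codon.
Gln: 2 codons.
Gln: 2 codons.
Gly: 4 codons.
4 × 4 × 1 × 2 × 2 × 4 = 256.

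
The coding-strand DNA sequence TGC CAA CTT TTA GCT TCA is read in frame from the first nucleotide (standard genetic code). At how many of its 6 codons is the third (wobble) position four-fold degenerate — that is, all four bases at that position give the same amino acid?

3

Codon 1 TGC (Cys): third position 2-fold.
Codon 2 CAA (Gln): third position 2-fold.
Codon 3 CTT (Leu): third position 4-fold.
Codon 4 TTA (Leu): third position 2-fold.
Codon 5 GCT (Ala): third position 4-fold.
Codon 6 TCA (Ser): third position 4-fold.
Four-fold degenerate third positions: 3.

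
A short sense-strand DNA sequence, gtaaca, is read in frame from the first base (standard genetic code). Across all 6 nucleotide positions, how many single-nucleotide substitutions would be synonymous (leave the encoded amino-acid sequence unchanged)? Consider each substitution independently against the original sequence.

6

Codon 1 (GTA, Val): 3 synonymous substitutions.
Codon 2 (ACA, Thr): 3 synonymous substitutions.
Total: 3 + 3 = 6.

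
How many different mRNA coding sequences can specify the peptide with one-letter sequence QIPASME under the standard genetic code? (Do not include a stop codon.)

Gln: 2 codons.
Ile: 3 codons.
Pro: 4 codons.
Ala: 4 codons.
Ser: 6 codons.
Met: 1 codon.
Glu: 2 codons.
2 × 3 × 4 × 4 × 6 × 1 × 2 = 1152.

1152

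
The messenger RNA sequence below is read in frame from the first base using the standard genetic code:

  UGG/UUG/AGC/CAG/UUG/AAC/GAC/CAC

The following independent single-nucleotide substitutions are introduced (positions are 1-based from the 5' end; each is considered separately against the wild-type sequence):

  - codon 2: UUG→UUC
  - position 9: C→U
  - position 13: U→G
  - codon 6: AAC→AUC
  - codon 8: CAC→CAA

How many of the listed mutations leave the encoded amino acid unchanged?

Codon 2: UUG (Leu) → UUC (Phe) — missense.
Codon 3: AGC (Ser) → AGU (Ser) — synonymous.
Codon 5: UUG (Leu) → GUG (Val) — missense.
Codon 6: AAC (Asn) → AUC (Ile) — missense.
Codon 8: CAC (His) → CAA (Gln) — missense.
Synonymous: 1 of 5.

1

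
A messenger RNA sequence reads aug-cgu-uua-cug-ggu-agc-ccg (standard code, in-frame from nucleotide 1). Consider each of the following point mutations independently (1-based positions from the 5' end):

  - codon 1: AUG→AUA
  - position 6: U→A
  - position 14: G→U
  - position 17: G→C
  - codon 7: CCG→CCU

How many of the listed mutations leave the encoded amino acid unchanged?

Codon 1: AUG (Met) → AUA (Ile) — missense.
Codon 2: CGU (Arg) → CGA (Arg) — synonymous.
Codon 5: GGU (Gly) → GUU (Val) — missense.
Codon 6: AGC (Ser) → ACC (Thr) — missense.
Codon 7: CCG (Pro) → CCU (Pro) — synonymous.
Synonymous: 2 of 5.

2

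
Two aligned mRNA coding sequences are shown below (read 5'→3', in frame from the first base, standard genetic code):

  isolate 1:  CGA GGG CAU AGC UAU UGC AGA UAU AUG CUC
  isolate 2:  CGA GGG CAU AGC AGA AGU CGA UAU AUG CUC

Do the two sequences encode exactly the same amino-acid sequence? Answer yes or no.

no

Codon 1: CGA Arg / CGA Arg — identical.
Codon 2: GGG Gly / GGG Gly — identical.
Codon 3: CAU His / CAU His — identical.
Codon 4: AGC Ser / AGC Ser — identical.
Codon 5: UAU Tyr / AGA Arg — nonsynonymous.
Codon 6: UGC Cys / AGU Ser — nonsynonymous.
Codon 7: AGA Arg / CGA Arg — synonymous.
Codon 8: UAU Tyr / UAU Tyr — identical.
Codon 9: AUG Met / AUG Met — identical.
Codon 10: CUC Leu / CUC Leu — identical.
Nonsynonymous differences: 2 → different protein.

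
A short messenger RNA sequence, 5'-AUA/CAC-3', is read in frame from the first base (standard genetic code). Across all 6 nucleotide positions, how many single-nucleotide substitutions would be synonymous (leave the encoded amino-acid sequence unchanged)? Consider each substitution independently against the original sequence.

3

Codon 1 (AUA, Ile): 2 synonymous substitutions.
Codon 2 (CAC, His): 1 synonymous substitution.
Total: 2 + 1 = 3.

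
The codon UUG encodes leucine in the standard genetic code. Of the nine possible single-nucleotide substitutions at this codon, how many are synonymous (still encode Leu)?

Position 1: CUG → 1 synonymous.
Position 2: none → 0 synonymous.
Position 3: UUA → 1 synonymous.
Total: 1 + 0 + 1 = 2.

2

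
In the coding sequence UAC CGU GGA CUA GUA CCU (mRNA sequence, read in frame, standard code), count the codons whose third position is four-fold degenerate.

5

Codon 1 UAC (Tyr): third position 2-fold.
Codon 2 CGU (Arg): third position 4-fold.
Codon 3 GGA (Gly): third position 4-fold.
Codon 4 CUA (Leu): third position 4-fold.
Codon 5 GUA (Val): third position 4-fold.
Codon 6 CCU (Pro): third position 4-fold.
Four-fold degenerate third positions: 5.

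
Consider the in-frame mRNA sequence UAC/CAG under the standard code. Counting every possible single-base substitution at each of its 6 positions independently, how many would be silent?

2

Codon 1 (UAC, Tyr): 1 synonymous substitution.
Codon 2 (CAG, Gln): 1 synonymous substitution.
Total: 1 + 1 = 2.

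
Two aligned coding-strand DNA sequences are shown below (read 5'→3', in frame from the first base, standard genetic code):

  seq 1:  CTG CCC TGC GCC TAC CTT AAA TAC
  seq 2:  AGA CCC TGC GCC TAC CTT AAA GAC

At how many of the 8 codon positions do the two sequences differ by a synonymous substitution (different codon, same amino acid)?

0

Codon 1: CTG Leu / AGA Arg — nonsynonymous.
Codon 2: CCC Pro / CCC Pro — identical.
Codon 3: TGC Cys / TGC Cys — identical.
Codon 4: GCC Ala / GCC Ala — identical.
Codon 5: TAC Tyr / TAC Tyr — identical.
Codon 6: CTT Leu / CTT Leu — identical.
Codon 7: AAA Lys / AAA Lys — identical.
Codon 8: TAC Tyr / GAC Asp — nonsynonymous.
Synonymous differences: 0.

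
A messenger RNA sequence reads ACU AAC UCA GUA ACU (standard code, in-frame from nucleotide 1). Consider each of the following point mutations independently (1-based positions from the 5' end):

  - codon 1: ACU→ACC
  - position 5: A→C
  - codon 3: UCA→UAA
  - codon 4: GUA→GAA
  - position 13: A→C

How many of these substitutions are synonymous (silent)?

Codon 1: ACU (Thr) → ACC (Thr) — synonymous.
Codon 2: AAC (Asn) → ACC (Thr) — missense.
Codon 3: UCA (Ser) → UAA (Stop) — nonsense.
Codon 4: GUA (Val) → GAA (Glu) — missense.
Codon 5: ACU (Thr) → CCU (Pro) — missense.
Synonymous: 1 of 5.

1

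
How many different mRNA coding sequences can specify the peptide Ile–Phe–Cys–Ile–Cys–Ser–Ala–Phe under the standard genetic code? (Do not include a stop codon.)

Ile: 3 codons.
Phe: 2 codons.
Cys: 2 codons.
Ile: 3 codons.
Cys: 2 codons.
Ser: 6 codons.
Ala: 4 codons.
Phe: 2 codons.
3 × 2 × 2 × 3 × 2 × 6 × 4 × 2 = 3456.

3456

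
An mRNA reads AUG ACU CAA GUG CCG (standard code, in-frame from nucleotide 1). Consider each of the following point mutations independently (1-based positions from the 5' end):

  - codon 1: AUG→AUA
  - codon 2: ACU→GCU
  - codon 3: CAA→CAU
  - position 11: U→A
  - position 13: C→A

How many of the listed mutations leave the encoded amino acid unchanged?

Codon 1: AUG (Met) → AUA (Ile) — missense.
Codon 2: ACU (Thr) → GCU (Ala) — missense.
Codon 3: CAA (Gln) → CAU (His) — missense.
Codon 4: GUG (Val) → GAG (Glu) — missense.
Codon 5: CCG (Pro) → ACG (Thr) — missense.
Synonymous: 0 of 5.

0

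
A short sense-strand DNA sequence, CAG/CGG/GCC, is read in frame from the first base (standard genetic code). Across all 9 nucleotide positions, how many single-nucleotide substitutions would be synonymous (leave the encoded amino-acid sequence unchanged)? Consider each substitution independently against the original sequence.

Codon 1 (CAG, Gln): 1 synonymous substitution.
Codon 2 (CGG, Arg): 4 synonymous substitutions.
Codon 3 (GCC, Ala): 3 synonymous substitutions.
Total: 1 + 4 + 3 = 8.

8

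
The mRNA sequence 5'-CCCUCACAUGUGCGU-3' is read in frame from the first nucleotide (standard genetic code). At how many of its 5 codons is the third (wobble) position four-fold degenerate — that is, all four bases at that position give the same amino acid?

Codon 1 CCC (Pro): third position 4-fold.
Codon 2 UCA (Ser): third position 4-fold.
Codon 3 CAU (His): third position 2-fold.
Codon 4 GUG (Val): third position 4-fold.
Codon 5 CGU (Arg): third position 4-fold.
Four-fold degenerate third positions: 4.

4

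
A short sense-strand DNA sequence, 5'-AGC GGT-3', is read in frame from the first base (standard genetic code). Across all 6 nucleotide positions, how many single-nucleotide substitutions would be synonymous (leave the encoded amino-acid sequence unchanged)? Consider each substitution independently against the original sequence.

4

Codon 1 (AGC, Ser): 1 synonymous substitution.
Codon 2 (GGT, Gly): 3 synonymous substitutions.
Total: 1 + 3 = 4.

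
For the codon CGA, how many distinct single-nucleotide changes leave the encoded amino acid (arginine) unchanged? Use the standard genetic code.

Position 1: AGA → 1 synonymous.
Position 2: none → 0 synonymous.
Position 3: CGU, CGC, CGG → 3 synonymous.
Total: 1 + 0 + 3 = 4.

4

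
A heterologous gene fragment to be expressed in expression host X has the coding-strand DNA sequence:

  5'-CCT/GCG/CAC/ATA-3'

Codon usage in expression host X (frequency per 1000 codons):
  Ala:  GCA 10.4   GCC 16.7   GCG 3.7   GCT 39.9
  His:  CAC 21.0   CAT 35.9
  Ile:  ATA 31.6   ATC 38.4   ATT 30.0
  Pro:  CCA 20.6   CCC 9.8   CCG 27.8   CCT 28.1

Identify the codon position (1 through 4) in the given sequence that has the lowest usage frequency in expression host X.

Codon 1 CCT (Pro): 28.1 per 1000.
Codon 2 GCG (Ala): 3.7 per 1000.
Codon 3 CAC (His): 21.0 per 1000.
Codon 4 ATA (Ile): 31.6 per 1000.
Lowest frequency is 3.7 at codon 2.

2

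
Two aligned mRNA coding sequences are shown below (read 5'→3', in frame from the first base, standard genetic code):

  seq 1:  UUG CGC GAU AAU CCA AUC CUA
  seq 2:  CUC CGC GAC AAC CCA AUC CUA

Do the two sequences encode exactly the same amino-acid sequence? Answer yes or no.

yes

Codon 1: UUG Leu / CUC Leu — synonymous.
Codon 2: CGC Arg / CGC Arg — identical.
Codon 3: GAU Asp / GAC Asp — synonymous.
Codon 4: AAU Asn / AAC Asn — synonymous.
Codon 5: CCA Pro / CCA Pro — identical.
Codon 6: AUC Ile / AUC Ile — identical.
Codon 7: CUA Leu / CUA Leu — identical.
Nonsynonymous differences: 0 → same protein.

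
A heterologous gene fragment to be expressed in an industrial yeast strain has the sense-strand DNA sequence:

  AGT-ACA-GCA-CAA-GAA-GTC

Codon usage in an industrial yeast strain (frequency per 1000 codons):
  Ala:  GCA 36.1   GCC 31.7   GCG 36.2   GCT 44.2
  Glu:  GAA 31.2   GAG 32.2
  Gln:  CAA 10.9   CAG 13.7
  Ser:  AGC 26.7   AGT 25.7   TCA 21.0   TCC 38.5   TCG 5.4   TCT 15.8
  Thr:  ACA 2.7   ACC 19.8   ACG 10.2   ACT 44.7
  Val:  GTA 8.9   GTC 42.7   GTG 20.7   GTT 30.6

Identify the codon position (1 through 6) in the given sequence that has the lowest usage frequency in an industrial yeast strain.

Codon 1 AGT (Ser): 25.7 per 1000.
Codon 2 ACA (Thr): 2.7 per 1000.
Codon 3 GCA (Ala): 36.1 per 1000.
Codon 4 CAA (Gln): 10.9 per 1000.
Codon 5 GAA (Glu): 31.2 per 1000.
Codon 6 GTC (Val): 42.7 per 1000.
Lowest frequency is 2.7 at codon 2.

2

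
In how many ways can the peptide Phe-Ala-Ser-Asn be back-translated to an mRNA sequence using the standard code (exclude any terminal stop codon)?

96

Phe: 2 codons.
Ala: 4 codons.
Ser: 6 codons.
Asn: 2 codons.
2 × 4 × 6 × 2 = 96.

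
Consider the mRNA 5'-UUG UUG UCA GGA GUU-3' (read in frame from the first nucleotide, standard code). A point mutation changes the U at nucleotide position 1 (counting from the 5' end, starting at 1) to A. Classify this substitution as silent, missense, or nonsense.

Position 1 falls in codon 1: UUG → Leu.
After the substitution the codon is AUG → Met.
Leu ≠ Met, so this is a missense mutation.

missense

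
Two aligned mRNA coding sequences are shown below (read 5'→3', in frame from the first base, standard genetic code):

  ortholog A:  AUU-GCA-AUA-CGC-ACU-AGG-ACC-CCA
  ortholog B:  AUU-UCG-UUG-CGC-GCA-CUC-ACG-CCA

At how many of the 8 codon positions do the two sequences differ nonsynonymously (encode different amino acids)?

4

Codon 1: AUU Ile / AUU Ile — identical.
Codon 2: GCA Ala / UCG Ser — nonsynonymous.
Codon 3: AUA Ile / UUG Leu — nonsynonymous.
Codon 4: CGC Arg / CGC Arg — identical.
Codon 5: ACU Thr / GCA Ala — nonsynonymous.
Codon 6: AGG Arg / CUC Leu — nonsynonymous.
Codon 7: ACC Thr / ACG Thr — synonymous.
Codon 8: CCA Pro / CCA Pro — identical.
Nonsynonymous differences: 4.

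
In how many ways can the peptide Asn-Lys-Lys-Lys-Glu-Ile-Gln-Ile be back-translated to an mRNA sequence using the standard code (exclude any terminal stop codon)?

Asn: 2 codons.
Lys: 2 codons.
Lys: 2 codons.
Lys: 2 codons.
Glu: 2 codons.
Ile: 3 codons.
Gln: 2 codons.
Ile: 3 codons.
2 × 2 × 2 × 2 × 2 × 3 × 2 × 3 = 576.

576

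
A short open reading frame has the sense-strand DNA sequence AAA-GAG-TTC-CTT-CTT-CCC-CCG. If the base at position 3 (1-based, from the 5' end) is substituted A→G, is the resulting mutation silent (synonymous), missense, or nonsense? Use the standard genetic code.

Position 3 falls in codon 1: AAA → Lys.
After the substitution the codon is AAG → Lys.
Both encode Lys, so the change is synonymous.

silent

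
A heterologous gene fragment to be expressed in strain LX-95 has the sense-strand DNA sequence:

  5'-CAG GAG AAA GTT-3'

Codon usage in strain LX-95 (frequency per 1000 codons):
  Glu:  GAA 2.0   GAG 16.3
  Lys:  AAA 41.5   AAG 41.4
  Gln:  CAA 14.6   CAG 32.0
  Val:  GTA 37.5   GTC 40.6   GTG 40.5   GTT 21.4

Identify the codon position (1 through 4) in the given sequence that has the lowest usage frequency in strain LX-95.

Codon 1 CAG (Gln): 32.0 per 1000.
Codon 2 GAG (Glu): 16.3 per 1000.
Codon 3 AAA (Lys): 41.5 per 1000.
Codon 4 GTT (Val): 21.4 per 1000.
Lowest frequency is 16.3 at codon 2.

2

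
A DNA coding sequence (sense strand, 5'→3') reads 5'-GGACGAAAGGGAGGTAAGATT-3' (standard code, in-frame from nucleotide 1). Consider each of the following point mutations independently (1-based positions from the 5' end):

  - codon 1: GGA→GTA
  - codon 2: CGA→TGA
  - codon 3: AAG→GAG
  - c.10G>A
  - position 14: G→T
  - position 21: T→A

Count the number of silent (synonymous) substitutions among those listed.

1

Codon 1: GGA (Gly) → GTA (Val) — missense.
Codon 2: CGA (Arg) → TGA (Stop) — nonsense.
Codon 3: AAG (Lys) → GAG (Glu) — missense.
Codon 4: GGA (Gly) → AGA (Arg) — missense.
Codon 5: GGT (Gly) → GTT (Val) — missense.
Codon 7: ATT (Ile) → ATA (Ile) — synonymous.
Synonymous: 1 of 6.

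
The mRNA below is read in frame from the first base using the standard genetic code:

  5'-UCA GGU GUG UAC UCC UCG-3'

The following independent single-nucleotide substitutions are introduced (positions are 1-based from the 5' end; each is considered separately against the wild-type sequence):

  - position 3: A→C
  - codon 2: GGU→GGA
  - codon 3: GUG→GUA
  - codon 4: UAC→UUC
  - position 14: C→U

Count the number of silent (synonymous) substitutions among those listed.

3

Codon 1: UCA (Ser) → UCC (Ser) — synonymous.
Codon 2: GGU (Gly) → GGA (Gly) — synonymous.
Codon 3: GUG (Val) → GUA (Val) — synonymous.
Codon 4: UAC (Tyr) → UUC (Phe) — missense.
Codon 5: UCC (Ser) → UUC (Phe) — missense.
Synonymous: 3 of 5.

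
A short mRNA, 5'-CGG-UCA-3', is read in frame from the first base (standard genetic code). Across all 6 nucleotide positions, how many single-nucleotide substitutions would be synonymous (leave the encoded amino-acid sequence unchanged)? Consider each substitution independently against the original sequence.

7

Codon 1 (CGG, Arg): 4 synonymous substitutions.
Codon 2 (UCA, Ser): 3 synonymous substitutions.
Total: 4 + 3 = 7.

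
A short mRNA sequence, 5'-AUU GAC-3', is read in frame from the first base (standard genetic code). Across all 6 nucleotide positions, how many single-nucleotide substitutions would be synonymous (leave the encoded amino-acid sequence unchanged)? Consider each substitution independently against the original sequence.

Codon 1 (AUU, Ile): 2 synonymous substitutions.
Codon 2 (GAC, Asp): 1 synonymous substitution.
Total: 2 + 1 = 3.

3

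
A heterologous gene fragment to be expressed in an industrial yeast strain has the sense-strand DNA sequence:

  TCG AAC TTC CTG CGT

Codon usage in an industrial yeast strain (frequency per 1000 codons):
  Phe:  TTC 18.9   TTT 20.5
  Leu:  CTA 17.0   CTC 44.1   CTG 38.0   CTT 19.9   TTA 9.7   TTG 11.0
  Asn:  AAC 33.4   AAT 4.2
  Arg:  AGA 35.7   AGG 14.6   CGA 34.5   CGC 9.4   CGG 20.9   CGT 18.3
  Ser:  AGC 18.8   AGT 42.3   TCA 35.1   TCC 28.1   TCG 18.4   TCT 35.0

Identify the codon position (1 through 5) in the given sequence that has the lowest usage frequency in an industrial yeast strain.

Codon 1 TCG (Ser): 18.4 per 1000.
Codon 2 AAC (Asn): 33.4 per 1000.
Codon 3 TTC (Phe): 18.9 per 1000.
Codon 4 CTG (Leu): 38.0 per 1000.
Codon 5 CGT (Arg): 18.3 per 1000.
Lowest frequency is 18.3 at codon 5.

5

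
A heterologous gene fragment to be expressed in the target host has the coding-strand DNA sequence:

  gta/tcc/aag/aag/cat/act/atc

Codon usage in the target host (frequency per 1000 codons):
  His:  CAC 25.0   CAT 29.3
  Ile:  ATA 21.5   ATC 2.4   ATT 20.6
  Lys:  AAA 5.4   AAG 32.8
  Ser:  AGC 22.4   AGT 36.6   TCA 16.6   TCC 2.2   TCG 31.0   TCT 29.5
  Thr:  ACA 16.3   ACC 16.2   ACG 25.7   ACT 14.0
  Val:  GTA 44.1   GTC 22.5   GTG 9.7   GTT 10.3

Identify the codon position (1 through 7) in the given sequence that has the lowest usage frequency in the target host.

2

Codon 1 GTA (Val): 44.1 per 1000.
Codon 2 TCC (Ser): 2.2 per 1000.
Codon 3 AAG (Lys): 32.8 per 1000.
Codon 4 AAG (Lys): 32.8 per 1000.
Codon 5 CAT (His): 29.3 per 1000.
Codon 6 ACT (Thr): 14.0 per 1000.
Codon 7 ATC (Ile): 2.4 per 1000.
Lowest frequency is 2.2 at codon 2.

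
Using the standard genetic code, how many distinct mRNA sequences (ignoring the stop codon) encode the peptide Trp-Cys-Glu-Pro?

16

Trp: 1 codon.
Cys: 2 codons.
Glu: 2 codons.
Pro: 4 codons.
1 × 2 × 2 × 4 = 16.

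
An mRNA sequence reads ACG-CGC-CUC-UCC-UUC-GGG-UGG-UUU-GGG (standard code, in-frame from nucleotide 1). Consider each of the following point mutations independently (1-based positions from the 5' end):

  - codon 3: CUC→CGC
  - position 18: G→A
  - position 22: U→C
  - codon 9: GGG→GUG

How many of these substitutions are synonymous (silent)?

Codon 3: CUC (Leu) → CGC (Arg) — missense.
Codon 6: GGG (Gly) → GGA (Gly) — synonymous.
Codon 8: UUU (Phe) → CUU (Leu) — missense.
Codon 9: GGG (Gly) → GUG (Val) — missense.
Synonymous: 1 of 4.

1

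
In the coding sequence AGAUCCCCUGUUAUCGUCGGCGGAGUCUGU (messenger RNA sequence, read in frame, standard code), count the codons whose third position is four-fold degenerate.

7

Codon 1 AGA (Arg): third position 2-fold.
Codon 2 UCC (Ser): third position 4-fold.
Codon 3 CCU (Pro): third position 4-fold.
Codon 4 GUU (Val): third position 4-fold.
Codon 5 AUC (Ile): third position 3-fold.
Codon 6 GUC (Val): third position 4-fold.
Codon 7 GGC (Gly): third position 4-fold.
Codon 8 GGA (Gly): third position 4-fold.
Codon 9 GUC (Val): third position 4-fold.
Codon 10 UGU (Cys): third position 2-fold.
Four-fold degenerate third positions: 7.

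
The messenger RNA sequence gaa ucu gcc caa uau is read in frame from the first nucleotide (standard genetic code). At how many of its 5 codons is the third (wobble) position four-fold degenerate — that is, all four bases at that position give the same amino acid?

Codon 1 GAA (Glu): third position 2-fold.
Codon 2 UCU (Ser): third position 4-fold.
Codon 3 GCC (Ala): third position 4-fold.
Codon 4 CAA (Gln): third position 2-fold.
Codon 5 UAU (Tyr): third position 2-fold.
Four-fold degenerate third positions: 2.

2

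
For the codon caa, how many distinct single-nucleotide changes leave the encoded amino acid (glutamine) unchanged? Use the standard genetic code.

1

Position 1: none → 0 synonymous.
Position 2: none → 0 synonymous.
Position 3: CAG → 1 synonymous.
Total: 0 + 0 + 1 = 1.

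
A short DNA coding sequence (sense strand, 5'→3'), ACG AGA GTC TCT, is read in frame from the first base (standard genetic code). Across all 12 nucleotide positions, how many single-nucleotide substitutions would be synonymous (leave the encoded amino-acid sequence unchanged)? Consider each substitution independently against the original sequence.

Codon 1 (ACG, Thr): 3 synonymous substitutions.
Codon 2 (AGA, Arg): 2 synonymous substitutions.
Codon 3 (GTC, Val): 3 synonymous substitutions.
Codon 4 (TCT, Ser): 3 synonymous substitutions.
Total: 3 + 2 + 3 + 3 = 11.

11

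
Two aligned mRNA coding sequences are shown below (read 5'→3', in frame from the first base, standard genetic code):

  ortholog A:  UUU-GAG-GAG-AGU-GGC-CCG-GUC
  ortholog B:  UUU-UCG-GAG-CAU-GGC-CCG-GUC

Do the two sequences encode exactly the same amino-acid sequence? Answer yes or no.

no

Codon 1: UUU Phe / UUU Phe — identical.
Codon 2: GAG Glu / UCG Ser — nonsynonymous.
Codon 3: GAG Glu / GAG Glu — identical.
Codon 4: AGU Ser / CAU His — nonsynonymous.
Codon 5: GGC Gly / GGC Gly — identical.
Codon 6: CCG Pro / CCG Pro — identical.
Codon 7: GUC Val / GUC Val — identical.
Nonsynonymous differences: 2 → different protein.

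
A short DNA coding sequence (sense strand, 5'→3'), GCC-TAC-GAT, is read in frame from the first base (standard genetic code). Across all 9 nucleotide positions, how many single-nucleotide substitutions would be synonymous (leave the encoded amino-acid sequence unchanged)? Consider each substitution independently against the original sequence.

Codon 1 (GCC, Ala): 3 synonymous substitutions.
Codon 2 (TAC, Tyr): 1 synonymous substitution.
Codon 3 (GAT, Asp): 1 synonymous substitution.
Total: 3 + 1 + 1 = 5.

5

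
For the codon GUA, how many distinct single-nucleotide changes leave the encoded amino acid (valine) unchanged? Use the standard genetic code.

Position 1: none → 0 synonymous.
Position 2: none → 0 synonymous.
Position 3: GUU, GUC, GUG → 3 synonymous.
Total: 0 + 0 + 3 = 3.

3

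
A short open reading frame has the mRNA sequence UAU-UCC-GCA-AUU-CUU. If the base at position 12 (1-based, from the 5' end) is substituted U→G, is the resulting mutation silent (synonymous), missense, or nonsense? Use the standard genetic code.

missense

Position 12 falls in codon 4: AUU → Ile.
After the substitution the codon is AUG → Met.
Ile ≠ Met, so this is a missense mutation.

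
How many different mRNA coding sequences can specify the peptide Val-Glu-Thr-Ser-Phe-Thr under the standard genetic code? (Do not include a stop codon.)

1536

Val: 4 codons.
Glu: 2 codons.
Thr: 4 codons.
Ser: 6 codons.
Phe: 2 codons.
Thr: 4 codons.
4 × 2 × 4 × 6 × 2 × 4 = 1536.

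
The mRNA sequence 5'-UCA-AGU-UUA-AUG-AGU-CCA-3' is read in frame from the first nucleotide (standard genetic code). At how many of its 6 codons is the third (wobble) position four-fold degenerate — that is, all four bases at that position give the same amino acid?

2

Codon 1 UCA (Ser): third position 4-fold.
Codon 2 AGU (Ser): third position 2-fold.
Codon 3 UUA (Leu): third position 2-fold.
Codon 4 AUG (Met): third position 1-fold.
Codon 5 AGU (Ser): third position 2-fold.
Codon 6 CCA (Pro): third position 4-fold.
Four-fold degenerate third positions: 2.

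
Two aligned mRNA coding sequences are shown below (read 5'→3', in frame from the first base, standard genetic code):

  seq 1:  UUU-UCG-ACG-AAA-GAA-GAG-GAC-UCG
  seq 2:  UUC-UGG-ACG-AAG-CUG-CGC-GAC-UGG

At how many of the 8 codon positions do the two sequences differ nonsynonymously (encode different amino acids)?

4

Codon 1: UUU Phe / UUC Phe — synonymous.
Codon 2: UCG Ser / UGG Trp — nonsynonymous.
Codon 3: ACG Thr / ACG Thr — identical.
Codon 4: AAA Lys / AAG Lys — synonymous.
Codon 5: GAA Glu / CUG Leu — nonsynonymous.
Codon 6: GAG Glu / CGC Arg — nonsynonymous.
Codon 7: GAC Asp / GAC Asp — identical.
Codon 8: UCG Ser / UGG Trp — nonsynonymous.
Nonsynonymous differences: 4.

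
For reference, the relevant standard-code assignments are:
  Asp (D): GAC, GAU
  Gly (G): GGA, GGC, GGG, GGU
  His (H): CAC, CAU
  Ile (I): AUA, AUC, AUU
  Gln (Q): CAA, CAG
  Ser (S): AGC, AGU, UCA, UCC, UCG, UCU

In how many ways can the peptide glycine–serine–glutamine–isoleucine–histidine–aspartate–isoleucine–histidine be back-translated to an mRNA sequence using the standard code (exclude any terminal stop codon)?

3456

Gly: 4 codons.
Ser: 6 codons.
Gln: 2 codons.
Ile: 3 codons.
His: 2 codons.
Asp: 2 codons.
Ile: 3 codons.
His: 2 codons.
4 × 6 × 2 × 3 × 2 × 2 × 3 × 2 = 3456.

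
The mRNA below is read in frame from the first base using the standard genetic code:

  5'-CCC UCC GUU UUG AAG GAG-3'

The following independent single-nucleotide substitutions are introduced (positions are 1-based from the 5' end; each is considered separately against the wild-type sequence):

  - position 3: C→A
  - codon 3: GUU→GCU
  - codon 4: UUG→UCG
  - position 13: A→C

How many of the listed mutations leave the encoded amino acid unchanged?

Codon 1: CCC (Pro) → CCA (Pro) — synonymous.
Codon 3: GUU (Val) → GCU (Ala) — missense.
Codon 4: UUG (Leu) → UCG (Ser) — missense.
Codon 5: AAG (Lys) → CAG (Gln) — missense.
Synonymous: 1 of 4.

1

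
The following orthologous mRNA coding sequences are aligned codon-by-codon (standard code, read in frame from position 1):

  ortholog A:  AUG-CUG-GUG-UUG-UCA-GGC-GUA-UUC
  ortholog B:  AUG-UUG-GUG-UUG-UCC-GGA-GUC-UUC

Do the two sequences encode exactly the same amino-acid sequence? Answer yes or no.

Codon 1: AUG Met / AUG Met — identical.
Codon 2: CUG Leu / UUG Leu — synonymous.
Codon 3: GUG Val / GUG Val — identical.
Codon 4: UUG Leu / UUG Leu — identical.
Codon 5: UCA Ser / UCC Ser — synonymous.
Codon 6: GGC Gly / GGA Gly — synonymous.
Codon 7: GUA Val / GUC Val — synonymous.
Codon 8: UUC Phe / UUC Phe — identical.
Nonsynonymous differences: 0 → same protein.

yes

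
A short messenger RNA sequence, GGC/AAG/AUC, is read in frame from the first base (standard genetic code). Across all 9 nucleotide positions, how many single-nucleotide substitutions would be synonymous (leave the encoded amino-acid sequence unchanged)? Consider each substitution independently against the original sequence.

Codon 1 (GGC, Gly): 3 synonymous substitutions.
Codon 2 (AAG, Lys): 1 synonymous substitution.
Codon 3 (AUC, Ile): 2 synonymous substitutions.
Total: 3 + 1 + 2 = 6.

6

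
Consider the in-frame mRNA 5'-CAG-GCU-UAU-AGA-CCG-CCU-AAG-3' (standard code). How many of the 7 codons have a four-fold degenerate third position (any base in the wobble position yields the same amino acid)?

Codon 1 CAG (Gln): third position 2-fold.
Codon 2 GCU (Ala): third position 4-fold.
Codon 3 UAU (Tyr): third position 2-fold.
Codon 4 AGA (Arg): third position 2-fold.
Codon 5 CCG (Pro): third position 4-fold.
Codon 6 CCU (Pro): third position 4-fold.
Codon 7 AAG (Lys): third position 2-fold.
Four-fold degenerate third positions: 3.

3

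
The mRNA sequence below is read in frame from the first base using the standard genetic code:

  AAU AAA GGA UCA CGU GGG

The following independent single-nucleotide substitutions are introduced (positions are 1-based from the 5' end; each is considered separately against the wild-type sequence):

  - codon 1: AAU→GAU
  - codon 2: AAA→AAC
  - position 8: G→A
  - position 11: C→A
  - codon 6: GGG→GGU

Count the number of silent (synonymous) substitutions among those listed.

Codon 1: AAU (Asn) → GAU (Asp) — missense.
Codon 2: AAA (Lys) → AAC (Asn) — missense.
Codon 3: GGA (Gly) → GAA (Glu) — missense.
Codon 4: UCA (Ser) → UAA (Stop) — nonsense.
Codon 6: GGG (Gly) → GGU (Gly) — synonymous.
Synonymous: 1 of 5.

1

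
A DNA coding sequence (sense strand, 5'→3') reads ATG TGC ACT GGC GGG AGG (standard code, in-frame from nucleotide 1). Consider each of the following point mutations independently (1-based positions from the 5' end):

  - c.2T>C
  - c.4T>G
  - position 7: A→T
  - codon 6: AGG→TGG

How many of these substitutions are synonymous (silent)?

Codon 1: ATG (Met) → ACG (Thr) — missense.
Codon 2: TGC (Cys) → GGC (Gly) — missense.
Codon 3: ACT (Thr) → TCT (Ser) — missense.
Codon 6: AGG (Arg) → TGG (Trp) — missense.
Synonymous: 0 of 4.

0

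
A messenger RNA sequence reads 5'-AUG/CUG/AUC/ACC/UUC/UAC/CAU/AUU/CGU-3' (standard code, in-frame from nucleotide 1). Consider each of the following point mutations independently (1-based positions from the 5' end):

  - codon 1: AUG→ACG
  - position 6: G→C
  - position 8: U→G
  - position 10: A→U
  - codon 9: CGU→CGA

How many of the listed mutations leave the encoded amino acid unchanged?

Codon 1: AUG (Met) → ACG (Thr) — missense.
Codon 2: CUG (Leu) → CUC (Leu) — synonymous.
Codon 3: AUC (Ile) → AGC (Ser) — missense.
Codon 4: ACC (Thr) → UCC (Ser) — missense.
Codon 9: CGU (Arg) → CGA (Arg) — synonymous.
Synonymous: 2 of 5.

2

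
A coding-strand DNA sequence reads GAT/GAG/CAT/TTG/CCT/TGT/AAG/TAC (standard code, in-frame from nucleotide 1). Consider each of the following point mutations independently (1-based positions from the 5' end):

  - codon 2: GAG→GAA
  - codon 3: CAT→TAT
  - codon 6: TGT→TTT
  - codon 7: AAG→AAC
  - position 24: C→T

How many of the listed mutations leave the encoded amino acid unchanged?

Codon 2: GAG (Glu) → GAA (Glu) — synonymous.
Codon 3: CAT (His) → TAT (Tyr) — missense.
Codon 6: TGT (Cys) → TTT (Phe) — missense.
Codon 7: AAG (Lys) → AAC (Asn) — missense.
Codon 8: TAC (Tyr) → TAT (Tyr) — synonymous.
Synonymous: 2 of 5.

2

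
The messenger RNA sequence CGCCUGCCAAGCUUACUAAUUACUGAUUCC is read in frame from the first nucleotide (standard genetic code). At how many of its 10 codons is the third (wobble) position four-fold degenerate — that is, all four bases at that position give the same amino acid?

Codon 1 CGC (Arg): third position 4-fold.
Codon 2 CUG (Leu): third position 4-fold.
Codon 3 CCA (Pro): third position 4-fold.
Codon 4 AGC (Ser): third position 2-fold.
Codon 5 UUA (Leu): third position 2-fold.
Codon 6 CUA (Leu): third position 4-fold.
Codon 7 AUU (Ile): third position 3-fold.
Codon 8 ACU (Thr): third position 4-fold.
Codon 9 GAU (Asp): third position 2-fold.
Codon 10 UCC (Ser): third position 4-fold.
Four-fold degenerate third positions: 6.

6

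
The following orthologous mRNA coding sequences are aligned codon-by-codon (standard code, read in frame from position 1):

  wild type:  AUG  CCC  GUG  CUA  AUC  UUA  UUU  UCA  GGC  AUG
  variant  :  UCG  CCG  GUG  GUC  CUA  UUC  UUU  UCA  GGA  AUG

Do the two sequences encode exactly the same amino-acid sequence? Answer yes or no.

Codon 1: AUG Met / UCG Ser — nonsynonymous.
Codon 2: CCC Pro / CCG Pro — synonymous.
Codon 3: GUG Val / GUG Val — identical.
Codon 4: CUA Leu / GUC Val — nonsynonymous.
Codon 5: AUC Ile / CUA Leu — nonsynonymous.
Codon 6: UUA Leu / UUC Phe — nonsynonymous.
Codon 7: UUU Phe / UUU Phe — identical.
Codon 8: UCA Ser / UCA Ser — identical.
Codon 9: GGC Gly / GGA Gly — synonymous.
Codon 10: AUG Met / AUG Met — identical.
Nonsynonymous differences: 4 → different protein.

no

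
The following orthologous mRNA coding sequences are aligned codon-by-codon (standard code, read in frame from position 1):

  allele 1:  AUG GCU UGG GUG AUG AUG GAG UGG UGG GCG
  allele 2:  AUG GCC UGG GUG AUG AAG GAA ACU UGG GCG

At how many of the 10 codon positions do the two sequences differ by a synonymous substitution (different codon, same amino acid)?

2

Codon 1: AUG Met / AUG Met — identical.
Codon 2: GCU Ala / GCC Ala — synonymous.
Codon 3: UGG Trp / UGG Trp — identical.
Codon 4: GUG Val / GUG Val — identical.
Codon 5: AUG Met / AUG Met — identical.
Codon 6: AUG Met / AAG Lys — nonsynonymous.
Codon 7: GAG Glu / GAA Glu — synonymous.
Codon 8: UGG Trp / ACU Thr — nonsynonymous.
Codon 9: UGG Trp / UGG Trp — identical.
Codon 10: GCG Ala / GCG Ala — identical.
Synonymous differences: 2.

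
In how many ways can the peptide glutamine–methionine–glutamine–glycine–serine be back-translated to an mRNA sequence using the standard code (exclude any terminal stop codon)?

96

Gln: 2 codons.
Met: 1 codon.
Gln: 2 codons.
Gly: 4 codons.
Ser: 6 codons.
2 × 1 × 2 × 4 × 6 = 96.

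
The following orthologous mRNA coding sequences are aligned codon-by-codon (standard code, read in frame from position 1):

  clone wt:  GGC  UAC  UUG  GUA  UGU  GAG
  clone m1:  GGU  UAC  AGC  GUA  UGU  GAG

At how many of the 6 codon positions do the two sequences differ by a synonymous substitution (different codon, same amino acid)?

Codon 1: GGC Gly / GGU Gly — synonymous.
Codon 2: UAC Tyr / UAC Tyr — identical.
Codon 3: UUG Leu / AGC Ser — nonsynonymous.
Codon 4: GUA Val / GUA Val — identical.
Codon 5: UGU Cys / UGU Cys — identical.
Codon 6: GAG Glu / GAG Glu — identical.
Synonymous differences: 1.

1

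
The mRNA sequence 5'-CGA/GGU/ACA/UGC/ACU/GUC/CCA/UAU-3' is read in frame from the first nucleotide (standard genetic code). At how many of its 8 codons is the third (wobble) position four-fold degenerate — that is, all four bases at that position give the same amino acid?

6

Codon 1 CGA (Arg): third position 4-fold.
Codon 2 GGU (Gly): third position 4-fold.
Codon 3 ACA (Thr): third position 4-fold.
Codon 4 UGC (Cys): third position 2-fold.
Codon 5 ACU (Thr): third position 4-fold.
Codon 6 GUC (Val): third position 4-fold.
Codon 7 CCA (Pro): third position 4-fold.
Codon 8 UAU (Tyr): third position 2-fold.
Four-fold degenerate third positions: 6.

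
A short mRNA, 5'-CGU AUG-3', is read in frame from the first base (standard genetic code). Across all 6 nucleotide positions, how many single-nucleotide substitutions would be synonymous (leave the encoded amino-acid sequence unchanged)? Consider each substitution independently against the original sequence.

Codon 1 (CGU, Arg): 3 synonymous substitutions.
Codon 2 (AUG, Met): 0 synonymous substitutions.
Total: 3 + 0 = 3.

3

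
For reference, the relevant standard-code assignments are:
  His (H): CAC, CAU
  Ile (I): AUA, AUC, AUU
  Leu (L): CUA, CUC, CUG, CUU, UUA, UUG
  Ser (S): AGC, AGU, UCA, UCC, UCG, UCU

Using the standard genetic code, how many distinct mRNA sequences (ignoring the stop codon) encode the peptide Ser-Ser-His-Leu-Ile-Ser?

7776

Ser: 6 codons.
Ser: 6 codons.
His: 2 codons.
Leu: 6 codons.
Ile: 3 codons.
Ser: 6 codons.
6 × 6 × 2 × 6 × 3 × 6 = 7776.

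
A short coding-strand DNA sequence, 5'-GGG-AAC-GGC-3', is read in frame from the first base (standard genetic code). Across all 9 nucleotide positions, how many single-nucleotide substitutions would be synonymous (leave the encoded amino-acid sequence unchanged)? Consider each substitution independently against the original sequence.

Codon 1 (GGG, Gly): 3 synonymous substitutions.
Codon 2 (AAC, Asn): 1 synonymous substitution.
Codon 3 (GGC, Gly): 3 synonymous substitutions.
Total: 3 + 1 + 3 = 7.

7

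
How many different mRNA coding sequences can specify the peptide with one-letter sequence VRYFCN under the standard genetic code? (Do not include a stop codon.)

384

Val: 4 codons.
Arg: 6 codons.
Tyr: 2 codons.
Phe: 2 codons.
Cys: 2 codons.
Asn: 2 codons.
4 × 6 × 2 × 2 × 2 × 2 = 384.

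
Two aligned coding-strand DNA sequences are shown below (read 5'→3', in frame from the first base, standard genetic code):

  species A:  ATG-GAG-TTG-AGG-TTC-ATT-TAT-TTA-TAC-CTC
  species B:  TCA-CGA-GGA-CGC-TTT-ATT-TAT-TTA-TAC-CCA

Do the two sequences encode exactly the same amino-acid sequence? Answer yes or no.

Codon 1: ATG Met / TCA Ser — nonsynonymous.
Codon 2: GAG Glu / CGA Arg — nonsynonymous.
Codon 3: TTG Leu / GGA Gly — nonsynonymous.
Codon 4: AGG Arg / CGC Arg — synonymous.
Codon 5: TTC Phe / TTT Phe — synonymous.
Codon 6: ATT Ile / ATT Ile — identical.
Codon 7: TAT Tyr / TAT Tyr — identical.
Codon 8: TTA Leu / TTA Leu — identical.
Codon 9: TAC Tyr / TAC Tyr — identical.
Codon 10: CTC Leu / CCA Pro — nonsynonymous.
Nonsynonymous differences: 4 → different protein.

no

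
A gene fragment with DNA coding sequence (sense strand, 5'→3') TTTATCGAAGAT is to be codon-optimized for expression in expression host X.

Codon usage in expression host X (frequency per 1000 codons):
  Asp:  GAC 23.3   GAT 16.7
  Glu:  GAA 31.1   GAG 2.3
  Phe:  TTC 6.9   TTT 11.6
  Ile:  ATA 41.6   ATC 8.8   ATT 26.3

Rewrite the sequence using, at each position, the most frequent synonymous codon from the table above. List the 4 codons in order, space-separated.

Codon 1 (Phe): best is TTT at 11.6.
Codon 2 (Ile): best is ATA at 41.6.
Codon 3 (Glu): best is GAA at 31.1.
Codon 4 (Asp): best is GAC at 23.3.

TTT ATA GAA GAC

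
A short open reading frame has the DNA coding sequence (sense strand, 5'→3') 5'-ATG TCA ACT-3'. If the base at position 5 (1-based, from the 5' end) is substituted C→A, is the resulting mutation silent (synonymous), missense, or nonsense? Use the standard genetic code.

Position 5 falls in codon 2: TCA → Ser.
After the substitution the codon is TAA → Stop.
The new codon is a stop codon, so this is a nonsense mutation.

nonsense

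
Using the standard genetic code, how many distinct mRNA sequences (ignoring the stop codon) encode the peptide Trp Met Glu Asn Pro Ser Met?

Trp: 1 codon.
Met: 1 codon.
Glu: 2 codons.
Asn: 2 codons.
Pro: 4 codons.
Ser: 6 codons.
Met: 1 codon.
1 × 1 × 2 × 2 × 4 × 6 × 1 = 96.

96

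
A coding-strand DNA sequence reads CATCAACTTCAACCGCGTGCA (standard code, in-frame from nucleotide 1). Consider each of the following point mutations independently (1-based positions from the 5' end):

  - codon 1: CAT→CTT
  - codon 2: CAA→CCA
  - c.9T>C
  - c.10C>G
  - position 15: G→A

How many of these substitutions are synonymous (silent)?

2

Codon 1: CAT (His) → CTT (Leu) — missense.
Codon 2: CAA (Gln) → CCA (Pro) — missense.
Codon 3: CTT (Leu) → CTC (Leu) — synonymous.
Codon 4: CAA (Gln) → GAA (Glu) — missense.
Codon 5: CCG (Pro) → CCA (Pro) — synonymous.
Synonymous: 2 of 5.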